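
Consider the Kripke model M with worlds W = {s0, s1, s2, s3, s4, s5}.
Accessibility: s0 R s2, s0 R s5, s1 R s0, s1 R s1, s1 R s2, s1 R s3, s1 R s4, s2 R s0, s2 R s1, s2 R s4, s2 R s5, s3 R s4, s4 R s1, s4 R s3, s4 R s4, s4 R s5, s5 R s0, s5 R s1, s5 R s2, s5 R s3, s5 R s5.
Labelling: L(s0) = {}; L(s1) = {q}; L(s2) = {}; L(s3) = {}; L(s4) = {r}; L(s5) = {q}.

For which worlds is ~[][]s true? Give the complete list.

s0, s1, s2, s3, s4, s5

Let φ = ~[][]s. Evaluate φ at each world:
  s0 (successors {s2, s5}): φ is true.
  s1 (successors {s0, s1, s2, s3, s4}): φ is true.
  s2 (successors {s0, s1, s4, s5}): φ is true.
  s3 (successors {s4}): φ is true.
  s4 (successors {s1, s3, s4, s5}): φ is true.
  s5 (successors {s0, s1, s2, s3, s5}): φ is true.
For instance, at s4:
  At s4: [][]s is false, so ~[][]s is true.
    At s4: [][]s requires []s at every successor {s1, s3, s4, s5}.
      []s fails at s1, so [][]s is false at s4.
Satisfying worlds: {s0, s1, s2, s3, s4, s5}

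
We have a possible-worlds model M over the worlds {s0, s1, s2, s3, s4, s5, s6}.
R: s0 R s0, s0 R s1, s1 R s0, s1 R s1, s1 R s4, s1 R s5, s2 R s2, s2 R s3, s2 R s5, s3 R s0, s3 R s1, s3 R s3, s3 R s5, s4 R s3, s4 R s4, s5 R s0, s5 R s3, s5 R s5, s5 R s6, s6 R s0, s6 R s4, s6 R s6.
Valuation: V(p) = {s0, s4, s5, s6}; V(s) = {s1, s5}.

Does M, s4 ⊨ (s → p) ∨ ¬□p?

Yes

At s4: s → p is true, ¬□p is true, so (s → p) ∨ ¬□p is true.
  At s4: □p is false, so ¬□p is true.
    At s4: □p requires p at every successor {s3, s4}.
      p fails at s3, so □p is false at s4.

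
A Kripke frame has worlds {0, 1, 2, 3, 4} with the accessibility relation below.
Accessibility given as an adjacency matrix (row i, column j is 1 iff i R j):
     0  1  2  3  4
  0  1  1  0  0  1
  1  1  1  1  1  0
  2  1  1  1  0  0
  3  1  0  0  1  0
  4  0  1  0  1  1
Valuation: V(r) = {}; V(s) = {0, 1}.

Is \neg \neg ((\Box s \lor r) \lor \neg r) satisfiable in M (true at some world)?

Yes

Let φ = \neg \neg ((\Box s \lor r) \lor \neg r). Evaluate φ at each world:
  0 (successors {0, 1, 4}): φ is true.
  1 (successors {0, 1, 2, 3}): φ is true.
  2 (successors {0, 1, 2}): φ is true.
  3 (successors {0, 3}): φ is true.
  4 (successors {1, 3, 4}): φ is true.
Detail at 0 (witness):
  At 0: \neg ((\Box s \lor r) \lor \neg r) is false, so \neg \neg ((\Box s \lor r) \lor \neg r) is true.
    At 0: (\Box s \lor r) \lor \neg r is true, so \neg ((\Box s \lor r) \lor \neg r) is false.
      At 0: \Box s \lor r is false, \neg r is true, so (\Box s \lor r) \lor \neg r is true.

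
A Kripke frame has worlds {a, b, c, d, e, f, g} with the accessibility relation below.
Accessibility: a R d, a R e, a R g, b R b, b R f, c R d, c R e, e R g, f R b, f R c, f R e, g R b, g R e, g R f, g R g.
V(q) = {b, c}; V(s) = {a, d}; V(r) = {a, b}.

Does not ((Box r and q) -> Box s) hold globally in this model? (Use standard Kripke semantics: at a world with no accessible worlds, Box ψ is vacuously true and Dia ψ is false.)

No

Let φ = not ((Box r and q) -> Box s). Evaluate φ at each world:
  a (successors {d, e, g}): φ is false.
  b (successors {b, f}): φ is false.
  c (successors {d, e}): φ is false.
  d (successors ∅): φ is false.
  e (successors {g}): φ is false.
  f (successors {b, c, e}): φ is false.
  g (successors {b, e, f, g}): φ is false.
Detail at a (counterexample):
  At a: (Box r and q) -> Box s is true, so not ((Box r and q) -> Box s) is false.
    At a: Box r and q is false, Box s is false, so (Box r and q) -> Box s is true.
      At a: Box r is false, q is false, so Box r and q is false.
      At a: Box s requires s at every successor {d, e, g}.
        s fails at e, so Box s is false at a.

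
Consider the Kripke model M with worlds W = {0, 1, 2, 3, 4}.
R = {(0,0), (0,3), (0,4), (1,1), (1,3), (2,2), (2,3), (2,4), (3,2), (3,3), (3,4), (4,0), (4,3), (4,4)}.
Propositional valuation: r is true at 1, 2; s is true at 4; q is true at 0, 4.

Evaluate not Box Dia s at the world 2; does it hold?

No

At 2: Box Dia s is true, so not Box Dia s is false.
  At 2: Box Dia s requires Dia s at every successor {2, 3, 4}.
      At 2: Dia s requires s at some successor in {2, 3, 4}.
        s holds at 4, so Dia s is true at 2.
      At 3: Dia s requires s at some successor in {2, 3, 4}.
        s holds at 4, so Dia s is true at 3.
      At 4: Dia s requires s at some successor in {0, 3, 4}.
        s holds at 4, so Dia s is true at 4.
  So Box Dia s is true at 2.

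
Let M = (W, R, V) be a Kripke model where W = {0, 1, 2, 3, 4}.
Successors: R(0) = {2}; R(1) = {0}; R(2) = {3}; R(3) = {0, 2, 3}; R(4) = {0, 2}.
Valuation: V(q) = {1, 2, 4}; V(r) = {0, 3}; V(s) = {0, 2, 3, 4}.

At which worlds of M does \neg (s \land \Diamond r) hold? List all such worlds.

Let φ = \neg (s \land \Diamond r). Evaluate φ at each world:
  0 (successors {2}): φ is true.
  1 (successors {0}): φ is true.
  2 (successors {3}): φ is false.
  3 (successors {0, 2, 3}): φ is false.
  4 (successors {0, 2}): φ is false.
For instance, at 4:
  At 4: s \land \Diamond r is true, so \neg (s \land \Diamond r) is false.
    At 4: s is true, \Diamond r is true, so s \land \Diamond r is true.
      At 4: \Diamond r requires r at some successor in {0, 2}.
        r holds at 0, so \Diamond r is true at 4.
Satisfying worlds: {0, 1}

0, 1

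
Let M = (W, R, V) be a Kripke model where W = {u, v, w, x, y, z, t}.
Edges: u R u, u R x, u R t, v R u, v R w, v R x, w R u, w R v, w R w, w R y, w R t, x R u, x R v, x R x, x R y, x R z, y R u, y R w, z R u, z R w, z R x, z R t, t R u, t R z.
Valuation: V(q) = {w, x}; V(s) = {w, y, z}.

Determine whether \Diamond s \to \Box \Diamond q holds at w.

At w: \Diamond s is true, \Box \Diamond q is false, so \Diamond s \to \Box \Diamond q is false.
  At w: \Diamond s requires s at some successor in {u, v, w, y, t}.
    s holds at w, so \Diamond s is true at w.
  At w: \Box \Diamond q requires \Diamond q at every successor {u, v, w, y, t}.
    \Diamond q fails at t, so \Box \Diamond q is false at w.
      At t: \Diamond q requires q at some successor in {u, z}.
        At u: q is false.
        At z: q is false.
      So \Diamond q is false at t.

No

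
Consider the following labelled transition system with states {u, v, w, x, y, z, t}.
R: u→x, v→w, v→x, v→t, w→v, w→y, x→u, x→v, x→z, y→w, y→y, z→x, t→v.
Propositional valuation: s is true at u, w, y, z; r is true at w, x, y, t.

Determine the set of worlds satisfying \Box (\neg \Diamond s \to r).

u, v, w, y, z, t

Let φ = \Box (\neg \Diamond s \to r). Evaluate φ at each world:
  u (successors {x}): φ is true.
  v (successors {w, x, t}): φ is true.
  w (successors {v, y}): φ is true.
  x (successors {u, v, z}): φ is false.
  y (successors {w, y}): φ is true.
  z (successors {x}): φ is true.
  t (successors {v}): φ is true.
For instance, at w:
  At w: \Box (\neg \Diamond s \to r) requires \neg \Diamond s \to r at every successor {v, y}.
      At v: \neg \Diamond s is false, r is false, so \neg \Diamond s \to r is true.
      At y: \neg \Diamond s is false, r is true, so \neg \Diamond s \to r is true.
  So \Box (\neg \Diamond s \to r) is true at w.
Satisfying worlds: {u, v, w, y, z, t}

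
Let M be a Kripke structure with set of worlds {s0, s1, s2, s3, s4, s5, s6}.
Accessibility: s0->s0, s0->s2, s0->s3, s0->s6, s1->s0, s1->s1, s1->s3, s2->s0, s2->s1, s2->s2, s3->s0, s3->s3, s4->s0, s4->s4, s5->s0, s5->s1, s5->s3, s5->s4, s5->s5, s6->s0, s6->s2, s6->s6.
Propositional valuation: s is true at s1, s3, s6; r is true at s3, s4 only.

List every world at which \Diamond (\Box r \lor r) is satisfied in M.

s0, s1, s3, s4, s5

Let φ = \Diamond (\Box r \lor r). Evaluate φ at each world:
  s0 (successors {s0, s2, s3, s6}): φ is true.
  s1 (successors {s0, s1, s3}): φ is true.
  s2 (successors {s0, s1, s2}): φ is false.
  s3 (successors {s0, s3}): φ is true.
  s4 (successors {s0, s4}): φ is true.
  s5 (successors {s0, s1, s3, s4, s5}): φ is true.
  s6 (successors {s0, s2, s6}): φ is false.
For instance, at s4:
  At s4: \Diamond (\Box r \lor r) requires \Box r \lor r at some successor in {s0, s4}.
    \Box r \lor r holds at s4, so \Diamond (\Box r \lor r) is true at s4.
      At s4: \Box r is false, r is true, so \Box r \lor r is true.
Satisfying worlds: {s0, s1, s3, s4, s5}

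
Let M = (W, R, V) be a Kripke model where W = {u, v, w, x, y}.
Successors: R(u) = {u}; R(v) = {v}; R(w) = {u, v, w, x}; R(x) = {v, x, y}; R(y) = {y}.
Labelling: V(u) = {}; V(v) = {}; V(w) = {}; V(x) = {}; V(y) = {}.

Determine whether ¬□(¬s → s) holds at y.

Yes

Recall that □ψ holds at a world iff ψ holds at every accessible world, and ◇ψ holds iff ψ holds at some accessible world.
At y: □(¬s → s) is false, so ¬□(¬s → s) is true.
  At y: □(¬s → s) requires ¬s → s at every successor {y}.
    ¬s → s fails at y, so □(¬s → s) is false at y.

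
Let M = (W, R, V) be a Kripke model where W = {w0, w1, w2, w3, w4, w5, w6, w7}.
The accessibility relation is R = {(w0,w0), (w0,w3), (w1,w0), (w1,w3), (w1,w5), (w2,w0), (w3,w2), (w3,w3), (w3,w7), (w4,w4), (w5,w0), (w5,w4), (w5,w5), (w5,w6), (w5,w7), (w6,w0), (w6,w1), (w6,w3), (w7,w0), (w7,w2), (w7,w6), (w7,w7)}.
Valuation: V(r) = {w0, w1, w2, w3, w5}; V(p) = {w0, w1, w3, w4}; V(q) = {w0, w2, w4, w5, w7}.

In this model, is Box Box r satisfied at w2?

At w2: Box Box r requires Box r at every successor {w0}.
    At w0: Box r requires r at every successor {w0, w3}.
      At w0: r is true.
      At w3: r is true.
    So Box r is true at w0.
So Box Box r is true at w2.

Yes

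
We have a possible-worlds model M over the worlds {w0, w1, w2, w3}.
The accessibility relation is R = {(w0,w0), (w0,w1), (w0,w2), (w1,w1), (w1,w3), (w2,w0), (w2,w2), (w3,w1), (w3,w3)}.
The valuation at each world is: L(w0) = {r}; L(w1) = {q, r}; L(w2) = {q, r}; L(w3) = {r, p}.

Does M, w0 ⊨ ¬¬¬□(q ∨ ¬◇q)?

Yes

At w0: ¬¬□(q ∨ ¬◇q) is false, so ¬¬¬□(q ∨ ¬◇q) is true.
  At w0: ¬□(q ∨ ¬◇q) is true, so ¬¬□(q ∨ ¬◇q) is false.
    At w0: □(q ∨ ¬◇q) is false, so ¬□(q ∨ ¬◇q) is true.
      At w0: □(q ∨ ¬◇q) requires q ∨ ¬◇q at every successor {w0, w1, w2}.
        q ∨ ¬◇q fails at w0, so □(q ∨ ¬◇q) is false at w0.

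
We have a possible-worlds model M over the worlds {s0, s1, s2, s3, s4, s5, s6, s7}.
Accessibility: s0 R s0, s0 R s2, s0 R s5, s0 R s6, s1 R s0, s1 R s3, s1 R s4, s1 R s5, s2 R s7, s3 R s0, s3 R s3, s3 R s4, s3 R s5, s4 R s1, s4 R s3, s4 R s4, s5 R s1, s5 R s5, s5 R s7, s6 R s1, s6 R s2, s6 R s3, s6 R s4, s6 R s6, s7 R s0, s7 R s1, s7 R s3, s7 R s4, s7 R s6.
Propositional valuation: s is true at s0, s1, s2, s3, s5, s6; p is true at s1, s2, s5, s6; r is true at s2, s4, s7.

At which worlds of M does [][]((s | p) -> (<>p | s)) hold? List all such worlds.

s0, s1, s2, s3, s4, s5, s6, s7

Let φ = [][]((s | p) -> (<>p | s)). Evaluate φ at each world:
  s0 (successors {s0, s2, s5, s6}): φ is true.
  s1 (successors {s0, s3, s4, s5}): φ is true.
  s2 (successors {s7}): φ is true.
  s3 (successors {s0, s3, s4, s5}): φ is true.
  s4 (successors {s1, s3, s4}): φ is true.
  s5 (successors {s1, s5, s7}): φ is true.
  s6 (successors {s1, s2, s3, s4, s6}): φ is true.
  s7 (successors {s0, s1, s3, s4, s6}): φ is true.
For instance, at s4:
  At s4: [][]((s | p) -> (<>p | s)) requires []((s | p) -> (<>p | s)) at every successor {s1, s3, s4}.
      At s1: []((s | p) -> (<>p | s)) requires (s | p) -> (<>p | s) at every successor {s0, s3, s4, s5}.
        At s0: (s | p) -> (<>p | s) is true.
        At s3: (s | p) -> (<>p | s) is true.
        At s4: (s | p) -> (<>p | s) is true.
        At s5: (s | p) -> (<>p | s) is true.
      So []((s | p) -> (<>p | s)) is true at s1.
      At s3: []((s | p) -> (<>p | s)) requires (s | p) -> (<>p | s) at every successor {s0, s3, s4, s5}.
        At s0: (s | p) -> (<>p | s) is true.
        At s3: (s | p) -> (<>p | s) is true.
        At s4: (s | p) -> (<>p | s) is true.
        At s5: (s | p) -> (<>p | s) is true.
      So []((s | p) -> (<>p | s)) is true at s3.
      At s4: []((s | p) -> (<>p | s)) requires (s | p) -> (<>p | s) at every successor {s1, s3, s4}.
        At s1: (s | p) -> (<>p | s) is true.
        At s3: (s | p) -> (<>p | s) is true.
        At s4: (s | p) -> (<>p | s) is true.
      So []((s | p) -> (<>p | s)) is true at s4.
  So [][]((s | p) -> (<>p | s)) is true at s4.
Satisfying worlds: {s0, s1, s2, s3, s4, s5, s6, s7}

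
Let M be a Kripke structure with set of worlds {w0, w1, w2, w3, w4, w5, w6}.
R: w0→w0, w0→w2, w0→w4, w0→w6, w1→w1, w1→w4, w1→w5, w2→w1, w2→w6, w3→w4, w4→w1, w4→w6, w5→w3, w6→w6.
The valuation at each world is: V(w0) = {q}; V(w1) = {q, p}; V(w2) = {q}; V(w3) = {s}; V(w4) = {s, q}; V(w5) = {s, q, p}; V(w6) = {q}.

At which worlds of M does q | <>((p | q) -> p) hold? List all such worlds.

Recall that <>ψ holds at a world iff ψ holds at some accessible world.
Let φ = q | <>((p | q) -> p). Evaluate φ at each world:
  w0 (successors {w0, w2, w4, w6}): φ is true.
  w1 (successors {w1, w4, w5}): φ is true.
  w2 (successors {w1, w6}): φ is true.
  w3 (successors {w4}): φ is false.
  w4 (successors {w1, w6}): φ is true.
  w5 (successors {w3}): φ is true.
  w6 (successors {w6}): φ is true.
For instance, at w6:
  At w6: q is true, <>((p | q) -> p) is false, so q | <>((p | q) -> p) is true.
    At w6: <>((p | q) -> p) requires (p | q) -> p at some successor in {w6}.
      At w6: (p | q) -> p is false.
    So <>((p | q) -> p) is false at w6.
Satisfying worlds: {w0, w1, w2, w4, w5, w6}

w0, w1, w2, w4, w5, w6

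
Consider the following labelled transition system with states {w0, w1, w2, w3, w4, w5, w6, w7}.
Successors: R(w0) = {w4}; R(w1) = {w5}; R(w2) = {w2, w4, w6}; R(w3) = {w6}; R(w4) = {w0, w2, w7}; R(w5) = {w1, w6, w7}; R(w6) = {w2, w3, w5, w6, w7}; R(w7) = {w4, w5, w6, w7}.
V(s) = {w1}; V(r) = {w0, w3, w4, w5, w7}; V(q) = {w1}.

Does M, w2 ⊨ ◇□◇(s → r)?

Yes

Recall that □ψ holds at a world iff ψ holds at every accessible world, and ◇ψ holds iff ψ holds at some accessible world.
At w2: ◇□◇(s → r) requires □◇(s → r) at some successor in {w2, w4, w6}.
  □◇(s → r) holds at w2, so ◇□◇(s → r) is true at w2.
    At w2: □◇(s → r) requires ◇(s → r) at every successor {w2, w4, w6}.
      At w2: ◇(s → r) is true.
      At w4: ◇(s → r) is true.
      At w6: ◇(s → r) is true.
    So □◇(s → r) is true at w2.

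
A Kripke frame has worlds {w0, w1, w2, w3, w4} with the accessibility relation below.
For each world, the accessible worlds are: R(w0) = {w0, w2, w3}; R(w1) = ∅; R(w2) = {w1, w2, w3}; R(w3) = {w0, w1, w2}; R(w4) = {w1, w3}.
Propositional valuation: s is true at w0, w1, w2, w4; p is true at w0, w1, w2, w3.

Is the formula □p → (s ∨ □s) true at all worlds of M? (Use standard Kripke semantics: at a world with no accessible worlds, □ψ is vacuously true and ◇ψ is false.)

Let φ = □p → (s ∨ □s). Evaluate φ at each world:
  w0 (successors {w0, w2, w3}): φ is true.
  w1 (successors ∅): φ is true.
  w2 (successors {w1, w2, w3}): φ is true.
  w3 (successors {w0, w1, w2}): φ is true.
  w4 (successors {w1, w3}): φ is true.
For instance, at w0:
  At w0: □p is true, s ∨ □s is true, so □p → (s ∨ □s) is true.
    At w0: □p requires p at every successor {w0, w2, w3}.
      At w0: p is true.
      At w2: p is true.
      At w3: p is true.
    So □p is true at w0.
    At w0: s is true, □s is false, so s ∨ □s is true.
      At w0: □s requires s at every successor {w0, w2, w3}.
        s fails at w3, so □s is false at w0.

Yes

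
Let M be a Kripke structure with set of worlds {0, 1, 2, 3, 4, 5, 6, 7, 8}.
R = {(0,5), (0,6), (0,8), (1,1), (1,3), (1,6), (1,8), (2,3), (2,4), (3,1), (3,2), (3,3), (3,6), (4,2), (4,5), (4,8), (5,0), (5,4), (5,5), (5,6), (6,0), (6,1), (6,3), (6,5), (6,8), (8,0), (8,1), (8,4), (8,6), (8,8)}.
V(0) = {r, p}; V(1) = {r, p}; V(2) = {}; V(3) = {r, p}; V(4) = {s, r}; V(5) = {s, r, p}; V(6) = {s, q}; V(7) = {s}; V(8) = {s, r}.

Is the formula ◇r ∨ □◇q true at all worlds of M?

Let φ = ◇r ∨ □◇q. Evaluate φ at each world:
  0 (successors {5, 6, 8}): φ is true.
  1 (successors {1, 3, 6, 8}): φ is true.
  2 (successors {3, 4}): φ is true.
  3 (successors {1, 2, 3, 6}): φ is true.
  4 (successors {2, 5, 8}): φ is true.
  5 (successors {0, 4, 5, 6}): φ is true.
  6 (successors {0, 1, 3, 5, 8}): φ is true.
  7 (successors ∅): φ is true.
  8 (successors {0, 1, 4, 6, 8}): φ is true.
For instance, at 6:
  At 6: ◇r is true, □◇q is true, so ◇r ∨ □◇q is true.
    At 6: ◇r requires r at some successor in {0, 1, 3, 5, 8}.
      r holds at 0, so ◇r is true at 6.
    At 6: □◇q requires ◇q at every successor {0, 1, 3, 5, 8}.
      At 0: ◇q is true.
      At 1: ◇q is true.
      At 3: ◇q is true.
      At 5: ◇q is true.
      At 8: ◇q is true.
    So □◇q is true at 6.

Yes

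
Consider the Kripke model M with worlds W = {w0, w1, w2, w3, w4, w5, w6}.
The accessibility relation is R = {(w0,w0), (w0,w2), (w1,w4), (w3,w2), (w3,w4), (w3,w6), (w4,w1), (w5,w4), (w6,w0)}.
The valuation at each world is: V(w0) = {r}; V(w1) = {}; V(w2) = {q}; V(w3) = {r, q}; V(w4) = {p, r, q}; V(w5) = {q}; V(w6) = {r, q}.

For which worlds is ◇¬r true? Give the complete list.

Recall that ◇ψ holds at a world iff ψ holds at some accessible world.
Let φ = ◇¬r. Evaluate φ at each world:
  w0 (successors {w0, w2}): φ is true.
  w1 (successors {w4}): φ is false.
  w2 (successors ∅): φ is false.
  w3 (successors {w2, w4, w6}): φ is true.
  w4 (successors {w1}): φ is true.
  w5 (successors {w4}): φ is false.
  w6 (successors {w0}): φ is false.
For instance, at w4:
  At w4: ◇¬r requires ¬r at some successor in {w1}.
    ¬r holds at w1, so ◇¬r is true at w4.
Satisfying worlds: {w0, w3, w4}

w0, w3, w4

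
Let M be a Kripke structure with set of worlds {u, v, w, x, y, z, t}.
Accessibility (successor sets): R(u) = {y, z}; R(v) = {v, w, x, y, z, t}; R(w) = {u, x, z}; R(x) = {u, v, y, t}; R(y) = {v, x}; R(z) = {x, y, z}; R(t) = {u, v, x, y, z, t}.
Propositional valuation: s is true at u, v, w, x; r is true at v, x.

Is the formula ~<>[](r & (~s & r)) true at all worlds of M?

Yes

Recall that []ψ holds at a world iff ψ holds at every accessible world, and <>ψ holds iff ψ holds at some accessible world.
Let φ = ~<>[](r & (~s & r)). Evaluate φ at each world:
  u (successors {y, z}): φ is true.
  v (successors {v, w, x, y, z, t}): φ is true.
  w (successors {u, x, z}): φ is true.
  x (successors {u, v, y, t}): φ is true.
  y (successors {v, x}): φ is true.
  z (successors {x, y, z}): φ is true.
  t (successors {u, v, x, y, z, t}): φ is true.
For instance, at u:
  At u: <>[](r & (~s & r)) is false, so ~<>[](r & (~s & r)) is true.
    At u: <>[](r & (~s & r)) requires [](r & (~s & r)) at some successor in {y, z}.
      At y: [](r & (~s & r)) is false.
      At z: [](r & (~s & r)) is false.
    So <>[](r & (~s & r)) is false at u.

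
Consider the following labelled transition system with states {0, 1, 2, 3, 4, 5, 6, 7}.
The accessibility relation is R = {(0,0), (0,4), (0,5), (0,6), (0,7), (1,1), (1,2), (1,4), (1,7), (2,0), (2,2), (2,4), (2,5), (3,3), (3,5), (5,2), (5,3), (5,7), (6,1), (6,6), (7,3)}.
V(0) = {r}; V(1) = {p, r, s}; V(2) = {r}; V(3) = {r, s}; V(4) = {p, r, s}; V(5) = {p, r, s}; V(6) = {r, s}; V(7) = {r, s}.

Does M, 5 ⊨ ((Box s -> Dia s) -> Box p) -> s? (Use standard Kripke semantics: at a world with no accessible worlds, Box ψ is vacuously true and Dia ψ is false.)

At 5: (Box s -> Dia s) -> Box p is false, s is true, so ((Box s -> Dia s) -> Box p) -> s is true.
  At 5: Box s -> Dia s is true, Box p is false, so (Box s -> Dia s) -> Box p is false.
    At 5: Box s is false, Dia s is true, so Box s -> Dia s is true.
      At 5: Box s requires s at every successor {2, 3, 7}.
        s fails at 2, so Box s is false at 5.
      At 5: Dia s requires s at some successor in {2, 3, 7}.
        s holds at 3, so Dia s is true at 5.
    At 5: Box p requires p at every successor {2, 3, 7}.
      p fails at 2, so Box p is false at 5.

Yes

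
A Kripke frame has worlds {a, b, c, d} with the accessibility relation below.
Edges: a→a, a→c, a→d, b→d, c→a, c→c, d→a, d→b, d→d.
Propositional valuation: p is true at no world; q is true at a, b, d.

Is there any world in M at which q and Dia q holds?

Let φ = q and Dia q. Evaluate φ at each world:
  a (successors {a, c, d}): φ is true.
  b (successors {d}): φ is true.
  c (successors {a, c}): φ is false.
  d (successors {a, b, d}): φ is true.
Detail at a (witness):
  At a: q is true, Dia q is true, so q and Dia q is true.
    At a: Dia q requires q at some successor in {a, c, d}.
      q holds at a, so Dia q is true at a.

Yes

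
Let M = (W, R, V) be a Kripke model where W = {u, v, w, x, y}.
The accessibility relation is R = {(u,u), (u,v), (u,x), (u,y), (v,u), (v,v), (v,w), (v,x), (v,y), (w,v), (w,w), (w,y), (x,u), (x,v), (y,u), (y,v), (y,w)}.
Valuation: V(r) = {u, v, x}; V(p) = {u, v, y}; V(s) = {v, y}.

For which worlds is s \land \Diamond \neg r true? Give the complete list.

Let φ = s \land \Diamond \neg r. Evaluate φ at each world:
  u (successors {u, v, x, y}): φ is false.
  v (successors {u, v, w, x, y}): φ is true.
  w (successors {v, w, y}): φ is false.
  x (successors {u, v}): φ is false.
  y (successors {u, v, w}): φ is true.
For instance, at y:
  At y: s is true, \Diamond \neg r is true, so s \land \Diamond \neg r is true.
    At y: \Diamond \neg r requires \neg r at some successor in {u, v, w}.
      \neg r holds at w, so \Diamond \neg r is true at y.
Satisfying worlds: {v, y}

v, y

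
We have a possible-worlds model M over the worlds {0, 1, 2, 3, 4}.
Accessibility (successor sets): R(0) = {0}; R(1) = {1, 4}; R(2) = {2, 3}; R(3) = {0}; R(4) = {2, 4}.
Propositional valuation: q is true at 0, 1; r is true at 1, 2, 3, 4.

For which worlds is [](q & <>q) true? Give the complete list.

0, 3

Recall that []ψ holds at a world iff ψ holds at every accessible world, and <>ψ holds iff ψ holds at some accessible world.
Let φ = [](q & <>q). Evaluate φ at each world:
  0 (successors {0}): φ is true.
  1 (successors {1, 4}): φ is false.
  2 (successors {2, 3}): φ is false.
  3 (successors {0}): φ is true.
  4 (successors {2, 4}): φ is false.
For instance, at 4:
  At 4: [](q & <>q) requires q & <>q at every successor {2, 4}.
    q & <>q fails at 2, so [](q & <>q) is false at 4.
      At 2: q is false, <>q is false, so q & <>q is false.
Satisfying worlds: {0, 3}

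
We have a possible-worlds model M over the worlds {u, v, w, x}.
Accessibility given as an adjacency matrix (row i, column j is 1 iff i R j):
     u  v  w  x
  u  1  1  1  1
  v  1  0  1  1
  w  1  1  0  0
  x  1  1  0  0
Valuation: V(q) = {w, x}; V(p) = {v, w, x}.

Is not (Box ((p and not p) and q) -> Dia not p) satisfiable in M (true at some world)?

No

Recall that Box ψ holds at a world iff ψ holds at every accessible world, and Dia ψ holds iff ψ holds at some accessible world.
Let φ = not (Box ((p and not p) and q) -> Dia not p). Evaluate φ at each world:
  u (successors {u, v, w, x}): φ is false.
  v (successors {u, w, x}): φ is false.
  w (successors {u, v}): φ is false.
  x (successors {u, v}): φ is false.
For instance, at u:
  At u: Box ((p and not p) and q) -> Dia not p is true, so not (Box ((p and not p) and q) -> Dia not p) is false.
    At u: Box ((p and not p) and q) is false, Dia not p is true, so Box ((p and not p) and q) -> Dia not p is true.
      At u: Box ((p and not p) and q) requires (p and not p) and q at every successor {u, v, w, x}.
        (p and not p) and q fails at u, so Box ((p and not p) and q) is false at u.
      At u: Dia not p requires not p at some successor in {u, v, w, x}.
        not p holds at u, so Dia not p is true at u.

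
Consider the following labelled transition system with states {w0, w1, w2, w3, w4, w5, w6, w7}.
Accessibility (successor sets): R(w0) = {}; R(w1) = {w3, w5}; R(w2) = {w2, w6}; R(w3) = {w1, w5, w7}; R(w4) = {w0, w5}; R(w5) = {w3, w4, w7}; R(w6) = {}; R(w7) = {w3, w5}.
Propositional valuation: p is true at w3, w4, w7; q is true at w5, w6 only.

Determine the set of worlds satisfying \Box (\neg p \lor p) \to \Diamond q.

w1, w2, w3, w4, w7

Recall that \Box ψ holds at a world iff ψ holds at every accessible world, and \Diamond ψ holds iff ψ holds at some accessible world.
Let φ = \Box (\neg p \lor p) \to \Diamond q. Evaluate φ at each world:
  w0 (successors ∅): φ is false.
  w1 (successors {w3, w5}): φ is true.
  w2 (successors {w2, w6}): φ is true.
  w3 (successors {w1, w5, w7}): φ is true.
  w4 (successors {w0, w5}): φ is true.
  w5 (successors {w3, w4, w7}): φ is false.
  w6 (successors ∅): φ is false.
  w7 (successors {w3, w5}): φ is true.
For instance, at w2:
  At w2: \Box (\neg p \lor p) is true, \Diamond q is true, so \Box (\neg p \lor p) \to \Diamond q is true.
    At w2: \Box (\neg p \lor p) requires \neg p \lor p at every successor {w2, w6}.
      At w2: \neg p \lor p is true.
      At w6: \neg p \lor p is true.
    So \Box (\neg p \lor p) is true at w2.
    At w2: \Diamond q requires q at some successor in {w2, w6}.
      q holds at w6, so \Diamond q is true at w2.
Satisfying worlds: {w1, w2, w3, w4, w7}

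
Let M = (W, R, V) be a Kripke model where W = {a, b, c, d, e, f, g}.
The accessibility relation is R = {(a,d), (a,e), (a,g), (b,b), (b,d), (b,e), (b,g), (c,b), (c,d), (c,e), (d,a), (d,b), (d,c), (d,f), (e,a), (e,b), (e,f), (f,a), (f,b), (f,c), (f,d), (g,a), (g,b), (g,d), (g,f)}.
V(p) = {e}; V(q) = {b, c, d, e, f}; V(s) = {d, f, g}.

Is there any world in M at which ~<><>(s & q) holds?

Let φ = ~<><>(s & q). Evaluate φ at each world:
  a (successors {d, e, g}): φ is false.
  b (successors {b, d, e, g}): φ is false.
  c (successors {b, d, e}): φ is false.
  d (successors {a, b, c, f}): φ is false.
  e (successors {a, b, f}): φ is false.
  f (successors {a, b, c, d}): φ is false.
  g (successors {a, b, d, f}): φ is false.
For instance, at f:
  At f: <><>(s & q) is true, so ~<><>(s & q) is false.
    At f: <><>(s & q) requires <>(s & q) at some successor in {a, b, c, d}.
      <>(s & q) holds at a, so <><>(s & q) is true at f.

No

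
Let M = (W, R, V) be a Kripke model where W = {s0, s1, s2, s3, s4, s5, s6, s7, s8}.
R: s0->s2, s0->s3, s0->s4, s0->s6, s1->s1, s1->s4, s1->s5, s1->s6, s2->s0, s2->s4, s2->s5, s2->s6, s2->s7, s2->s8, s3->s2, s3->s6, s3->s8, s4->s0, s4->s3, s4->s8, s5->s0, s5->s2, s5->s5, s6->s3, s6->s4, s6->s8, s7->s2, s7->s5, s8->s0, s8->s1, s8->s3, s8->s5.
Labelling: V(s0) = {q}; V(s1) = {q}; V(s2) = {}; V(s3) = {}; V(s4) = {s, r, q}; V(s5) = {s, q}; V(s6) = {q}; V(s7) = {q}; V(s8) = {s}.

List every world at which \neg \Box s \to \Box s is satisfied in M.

Let φ = \neg \Box s \to \Box s. Evaluate φ at each world:
  s0 (successors {s2, s3, s4, s6}): φ is false.
  s1 (successors {s1, s4, s5, s6}): φ is false.
  s2 (successors {s0, s4, s5, s6, s7, s8}): φ is false.
  s3 (successors {s2, s6, s8}): φ is false.
  s4 (successors {s0, s3, s8}): φ is false.
  s5 (successors {s0, s2, s5}): φ is false.
  s6 (successors {s3, s4, s8}): φ is false.
  s7 (successors {s2, s5}): φ is false.
  s8 (successors {s0, s1, s3, s5}): φ is false.
For instance, at s6:
  At s6: \neg \Box s is true, \Box s is false, so \neg \Box s \to \Box s is false.
    At s6: \Box s is false, so \neg \Box s is true.
      At s6: \Box s requires s at every successor {s3, s4, s8}.
        s fails at s3, so \Box s is false at s6.
    At s6: \Box s requires s at every successor {s3, s4, s8}.
      s fails at s3, so \Box s is false at s6.
Satisfying worlds: none.

none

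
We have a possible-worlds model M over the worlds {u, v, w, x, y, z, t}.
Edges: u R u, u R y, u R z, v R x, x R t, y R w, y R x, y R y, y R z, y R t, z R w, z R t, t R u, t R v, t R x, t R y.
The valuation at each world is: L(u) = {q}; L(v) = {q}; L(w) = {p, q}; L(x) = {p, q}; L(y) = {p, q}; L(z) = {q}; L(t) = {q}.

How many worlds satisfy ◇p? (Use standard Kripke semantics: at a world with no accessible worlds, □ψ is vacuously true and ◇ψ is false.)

5

Recall that ◇ψ holds at a world iff ψ holds at some accessible world.
Let φ = ◇p. Evaluate φ at each world:
  u (successors {u, y, z}): φ is true.
  v (successors {x}): φ is true.
  w (successors ∅): φ is false.
  x (successors {t}): φ is false.
  y (successors {w, x, y, z, t}): φ is true.
  z (successors {w, t}): φ is true.
  t (successors {u, v, x, y}): φ is true.
For instance, at u:
  At u: ◇p requires p at some successor in {u, y, z}.
    p holds at y, so ◇p is true at u.
Satisfying worlds: {u, v, y, z, t}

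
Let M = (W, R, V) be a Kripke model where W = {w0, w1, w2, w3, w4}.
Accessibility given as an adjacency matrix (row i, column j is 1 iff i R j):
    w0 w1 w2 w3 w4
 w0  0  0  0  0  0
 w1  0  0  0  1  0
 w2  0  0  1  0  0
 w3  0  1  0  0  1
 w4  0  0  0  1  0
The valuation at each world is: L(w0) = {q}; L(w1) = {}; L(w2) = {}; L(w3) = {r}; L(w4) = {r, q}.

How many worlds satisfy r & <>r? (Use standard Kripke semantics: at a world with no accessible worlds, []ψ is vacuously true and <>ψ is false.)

Let φ = r & <>r. Evaluate φ at each world:
  w0 (successors ∅): φ is false.
  w1 (successors {w3}): φ is false.
  w2 (successors {w2}): φ is false.
  w3 (successors {w1, w4}): φ is true.
  w4 (successors {w3}): φ is true.
For instance, at w3:
  At w3: r is true, <>r is true, so r & <>r is true.
    At w3: <>r requires r at some successor in {w1, w4}.
      r holds at w4, so <>r is true at w3.
Satisfying worlds: {w3, w4}

2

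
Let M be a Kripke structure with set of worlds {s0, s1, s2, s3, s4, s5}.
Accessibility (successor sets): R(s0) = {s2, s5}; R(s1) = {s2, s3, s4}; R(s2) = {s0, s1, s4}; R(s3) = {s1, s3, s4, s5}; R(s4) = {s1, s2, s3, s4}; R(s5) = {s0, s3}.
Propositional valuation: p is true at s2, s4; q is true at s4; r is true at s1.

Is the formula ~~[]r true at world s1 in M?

No

At s1: ~[]r is true, so ~~[]r is false.
  At s1: []r is false, so ~[]r is true.
    At s1: []r requires r at every successor {s2, s3, s4}.
      r fails at s2, so []r is false at s1.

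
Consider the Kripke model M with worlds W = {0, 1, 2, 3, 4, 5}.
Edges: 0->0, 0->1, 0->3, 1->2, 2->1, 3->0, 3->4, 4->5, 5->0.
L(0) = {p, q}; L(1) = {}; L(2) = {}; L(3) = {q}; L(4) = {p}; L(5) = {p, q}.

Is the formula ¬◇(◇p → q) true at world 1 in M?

No

At 1: ◇(◇p → q) is true, so ¬◇(◇p → q) is false.
  At 1: ◇(◇p → q) requires ◇p → q at some successor in {2}.
    ◇p → q holds at 2, so ◇(◇p → q) is true at 1.
      At 2: ◇p is false, q is false, so ◇p → q is true.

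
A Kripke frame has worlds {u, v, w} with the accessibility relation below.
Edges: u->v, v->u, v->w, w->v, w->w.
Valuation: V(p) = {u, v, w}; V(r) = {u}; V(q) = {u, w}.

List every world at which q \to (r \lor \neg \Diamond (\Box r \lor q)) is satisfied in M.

u, v

Recall that \Box ψ holds at a world iff ψ holds at every accessible world, and \Diamond ψ holds iff ψ holds at some accessible world.
Let φ = q \to (r \lor \neg \Diamond (\Box r \lor q)). Evaluate φ at each world:
  u (successors {v}): φ is true.
  v (successors {u, w}): φ is true.
  w (successors {v, w}): φ is false.
For instance, at w:
  At w: q is true, r \lor \neg \Diamond (\Box r \lor q) is false, so q \to (r \lor \neg \Diamond (\Box r \lor q)) is false.
    At w: r is false, \neg \Diamond (\Box r \lor q) is false, so r \lor \neg \Diamond (\Box r \lor q) is false.
      At w: \Diamond (\Box r \lor q) is true, so \neg \Diamond (\Box r \lor q) is false.
Satisfying worlds: {u, v}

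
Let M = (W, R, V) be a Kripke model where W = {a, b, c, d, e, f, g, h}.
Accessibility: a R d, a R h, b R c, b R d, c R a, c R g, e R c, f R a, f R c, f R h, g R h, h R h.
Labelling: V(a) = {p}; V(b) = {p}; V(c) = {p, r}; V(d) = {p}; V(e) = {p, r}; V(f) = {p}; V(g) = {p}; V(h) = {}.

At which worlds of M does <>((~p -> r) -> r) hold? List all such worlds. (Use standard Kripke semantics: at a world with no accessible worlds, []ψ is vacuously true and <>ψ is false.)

Let φ = <>((~p -> r) -> r). Evaluate φ at each world:
  a (successors {d, h}): φ is true.
  b (successors {c, d}): φ is true.
  c (successors {a, g}): φ is false.
  d (successors ∅): φ is false.
  e (successors {c}): φ is true.
  f (successors {a, c, h}): φ is true.
  g (successors {h}): φ is true.
  h (successors {h}): φ is true.
For instance, at e:
  At e: <>((~p -> r) -> r) requires (~p -> r) -> r at some successor in {c}.
    (~p -> r) -> r holds at c, so <>((~p -> r) -> r) is true at e.
Satisfying worlds: {a, b, e, f, g, h}

a, b, e, f, g, h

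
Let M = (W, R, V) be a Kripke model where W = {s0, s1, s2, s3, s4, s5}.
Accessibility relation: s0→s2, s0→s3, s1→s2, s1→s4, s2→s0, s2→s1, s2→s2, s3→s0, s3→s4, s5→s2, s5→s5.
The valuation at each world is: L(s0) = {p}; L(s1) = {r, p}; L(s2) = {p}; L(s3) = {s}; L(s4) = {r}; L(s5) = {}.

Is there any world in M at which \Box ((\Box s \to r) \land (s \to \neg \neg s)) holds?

Yes

Let φ = \Box ((\Box s \to r) \land (s \to \neg \neg s)). Evaluate φ at each world:
  s0 (successors {s2, s3}): φ is true.
  s1 (successors {s2, s4}): φ is true.
  s2 (successors {s0, s1, s2}): φ is true.
  s3 (successors {s0, s4}): φ is true.
  s4 (successors ∅): φ is true.
  s5 (successors {s2, s5}): φ is true.
Detail at s0 (witness):
  At s0: \Box ((\Box s \to r) \land (s \to \neg \neg s)) requires (\Box s \to r) \land (s \to \neg \neg s) at every successor {s2, s3}.
      At s2: \Box s \to r is true, s \to \neg \neg s is true, so (\Box s \to r) \land (s \to \neg \neg s) is true.
      At s3: \Box s \to r is true, s \to \neg \neg s is true, so (\Box s \to r) \land (s \to \neg \neg s) is true.
  So \Box ((\Box s \to r) \land (s \to \neg \neg s)) is true at s0.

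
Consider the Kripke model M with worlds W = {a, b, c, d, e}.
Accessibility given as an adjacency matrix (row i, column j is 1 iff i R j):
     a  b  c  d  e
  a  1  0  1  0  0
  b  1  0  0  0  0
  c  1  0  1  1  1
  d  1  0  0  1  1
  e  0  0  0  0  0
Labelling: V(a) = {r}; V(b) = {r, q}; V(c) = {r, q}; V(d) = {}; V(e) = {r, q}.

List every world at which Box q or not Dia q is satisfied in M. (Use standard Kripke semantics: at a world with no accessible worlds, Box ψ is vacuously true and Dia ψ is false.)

Let φ = Box q or not Dia q. Evaluate φ at each world:
  a (successors {a, c}): φ is false.
  b (successors {a}): φ is true.
  c (successors {a, c, d, e}): φ is false.
  d (successors {a, d, e}): φ is false.
  e (successors ∅): φ is true.
For instance, at b:
  At b: Box q is false, not Dia q is true, so Box q or not Dia q is true.
    At b: Box q requires q at every successor {a}.
      q fails at a, so Box q is false at b.
    At b: Dia q is false, so not Dia q is true.
      At b: Dia q requires q at some successor in {a}.
        At a: q is false.
      So Dia q is false at b.
Satisfying worlds: {b, e}

b, e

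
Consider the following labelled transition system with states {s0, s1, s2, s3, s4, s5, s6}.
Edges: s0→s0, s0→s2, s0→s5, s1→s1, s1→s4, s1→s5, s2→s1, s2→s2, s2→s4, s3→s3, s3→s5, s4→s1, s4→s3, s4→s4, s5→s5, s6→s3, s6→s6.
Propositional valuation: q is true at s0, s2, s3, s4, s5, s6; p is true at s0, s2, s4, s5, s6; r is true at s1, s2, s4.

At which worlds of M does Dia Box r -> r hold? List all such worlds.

s1, s2, s3, s4, s5, s6

Recall that Box ψ holds at a world iff ψ holds at every accessible world, and Dia ψ holds iff ψ holds at some accessible world.
Let φ = Dia Box r -> r. Evaluate φ at each world:
  s0 (successors {s0, s2, s5}): φ is false.
  s1 (successors {s1, s4, s5}): φ is true.
  s2 (successors {s1, s2, s4}): φ is true.
  s3 (successors {s3, s5}): φ is true.
  s4 (successors {s1, s3, s4}): φ is true.
  s5 (successors {s5}): φ is true.
  s6 (successors {s3, s6}): φ is true.
For instance, at s4:
  At s4: Dia Box r is false, r is true, so Dia Box r -> r is true.
    At s4: Dia Box r requires Box r at some successor in {s1, s3, s4}.
      At s1: Box r is false.
      At s3: Box r is false.
      At s4: Box r is false.
    So Dia Box r is false at s4.
Satisfying worlds: {s1, s2, s3, s4, s5, s6}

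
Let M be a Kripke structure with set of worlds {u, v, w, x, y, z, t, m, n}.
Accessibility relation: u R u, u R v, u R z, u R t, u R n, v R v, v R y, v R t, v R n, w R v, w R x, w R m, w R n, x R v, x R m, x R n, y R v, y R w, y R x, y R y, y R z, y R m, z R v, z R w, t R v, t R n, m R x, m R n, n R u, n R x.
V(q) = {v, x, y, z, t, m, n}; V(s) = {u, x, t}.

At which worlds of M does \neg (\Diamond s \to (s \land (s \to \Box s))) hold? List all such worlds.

Recall that \Box ψ holds at a world iff ψ holds at every accessible world, and \Diamond ψ holds iff ψ holds at some accessible world.
Let φ = \neg (\Diamond s \to (s \land (s \to \Box s))). Evaluate φ at each world:
  u (successors {u, v, z, t, n}): φ is true.
  v (successors {v, y, t, n}): φ is true.
  w (successors {v, x, m, n}): φ is true.
  x (successors {v, m, n}): φ is false.
  y (successors {v, w, x, y, z, m}): φ is true.
  z (successors {v, w}): φ is false.
  t (successors {v, n}): φ is false.
  m (successors {x, n}): φ is true.
  n (successors {u, x}): φ is true.
For instance, at v:
  At v: \Diamond s \to (s \land (s \to \Box s)) is false, so \neg (\Diamond s \to (s \land (s \to \Box s))) is true.
    At v: \Diamond s is true, s \land (s \to \Box s) is false, so \Diamond s \to (s \land (s \to \Box s)) is false.
      At v: \Diamond s requires s at some successor in {v, y, t, n}.
        s holds at t, so \Diamond s is true at v.
      At v: s is false, s \to \Box s is true, so s \land (s \to \Box s) is false.
Satisfying worlds: {u, v, w, y, m, n}

u, v, w, y, m, n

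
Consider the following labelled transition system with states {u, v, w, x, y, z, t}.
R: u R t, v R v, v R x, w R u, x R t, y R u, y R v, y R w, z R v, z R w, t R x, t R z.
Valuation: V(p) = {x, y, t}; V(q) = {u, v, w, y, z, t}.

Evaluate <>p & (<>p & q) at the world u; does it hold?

Yes

At u: <>p is true, <>p & q is true, so <>p & (<>p & q) is true.
  At u: <>p requires p at some successor in {t}.
    p holds at t, so <>p is true at u.
  At u: <>p is true, q is true, so <>p & q is true.
    At u: <>p requires p at some successor in {t}.
      p holds at t, so <>p is true at u.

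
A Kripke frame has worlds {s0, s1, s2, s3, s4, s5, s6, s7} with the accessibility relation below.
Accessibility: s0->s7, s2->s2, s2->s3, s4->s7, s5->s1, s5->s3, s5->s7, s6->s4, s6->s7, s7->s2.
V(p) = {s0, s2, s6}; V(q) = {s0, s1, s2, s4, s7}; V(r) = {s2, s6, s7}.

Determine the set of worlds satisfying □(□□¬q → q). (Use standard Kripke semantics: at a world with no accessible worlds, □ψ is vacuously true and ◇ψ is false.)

Recall that □ψ holds at a world iff ψ holds at every accessible world, and ◇ψ holds iff ψ holds at some accessible world.
Let φ = □(□□¬q → q). Evaluate φ at each world:
  s0 (successors {s7}): φ is true.
  s1 (successors ∅): φ is true.
  s2 (successors {s2, s3}): φ is false.
  s3 (successors ∅): φ is true.
  s4 (successors {s7}): φ is true.
  s5 (successors {s1, s3, s7}): φ is false.
  s6 (successors {s4, s7}): φ is true.
  s7 (successors {s2}): φ is true.
For instance, at s5:
  At s5: □(□□¬q → q) requires □□¬q → q at every successor {s1, s3, s7}.
    □□¬q → q fails at s3, so □(□□¬q → q) is false at s5.
      At s3: □□¬q is true, q is false, so □□¬q → q is false.
Satisfying worlds: {s0, s1, s3, s4, s6, s7}

s0, s1, s3, s4, s6, s7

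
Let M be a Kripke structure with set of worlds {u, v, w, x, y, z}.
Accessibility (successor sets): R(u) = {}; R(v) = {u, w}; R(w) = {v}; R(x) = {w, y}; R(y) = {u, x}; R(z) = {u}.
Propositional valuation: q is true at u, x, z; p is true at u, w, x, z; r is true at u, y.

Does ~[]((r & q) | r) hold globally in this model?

No

Let φ = ~[]((r & q) | r). Evaluate φ at each world:
  u (successors ∅): φ is false.
  v (successors {u, w}): φ is true.
  w (successors {v}): φ is true.
  x (successors {w, y}): φ is true.
  y (successors {u, x}): φ is true.
  z (successors {u}): φ is false.
Detail at u (counterexample):
  At u: []((r & q) | r) is true, so ~[]((r & q) | r) is false.
    At u: no accessible worlds, so []((r & q) | r) holds vacuously.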